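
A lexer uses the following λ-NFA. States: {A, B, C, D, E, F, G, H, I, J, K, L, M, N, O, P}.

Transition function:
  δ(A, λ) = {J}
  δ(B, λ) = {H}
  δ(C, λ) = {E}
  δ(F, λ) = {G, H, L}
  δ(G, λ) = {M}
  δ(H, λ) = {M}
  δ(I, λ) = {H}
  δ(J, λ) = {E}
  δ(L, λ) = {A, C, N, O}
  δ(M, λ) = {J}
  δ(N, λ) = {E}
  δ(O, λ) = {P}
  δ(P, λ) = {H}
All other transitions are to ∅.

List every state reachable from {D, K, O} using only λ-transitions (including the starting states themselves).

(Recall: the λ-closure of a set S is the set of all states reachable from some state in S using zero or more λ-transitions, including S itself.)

{D, E, H, J, K, M, O, P}

Start with {D, K, O}.
From O via λ: add P.
From P via λ: add H.
From H via λ: add M.
From M via λ: add J.
From J via λ: add E.
No new states can be added; the closed set is {D, E, H, J, K, M, O, P}.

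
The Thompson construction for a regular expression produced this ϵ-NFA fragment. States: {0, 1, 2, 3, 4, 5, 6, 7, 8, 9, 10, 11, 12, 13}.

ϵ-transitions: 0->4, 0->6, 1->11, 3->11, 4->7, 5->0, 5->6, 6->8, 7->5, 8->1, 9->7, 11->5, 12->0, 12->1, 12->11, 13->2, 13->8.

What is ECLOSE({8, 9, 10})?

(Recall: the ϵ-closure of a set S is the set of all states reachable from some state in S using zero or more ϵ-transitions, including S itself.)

Start with {8, 9, 10}.
From 8 via ϵ: add 1.
From 9 via ϵ: add 7.
From 1 via ϵ: add 11.
From 7 via ϵ: add 5.
From 5 via ϵ: add 0, 6.
From 0 via ϵ: add 4.
No new states can be added; the closed set is {0, 1, 4, 5, 6, 7, 8, 9, 10, 11}.

{0, 1, 4, 5, 6, 7, 8, 9, 10, 11}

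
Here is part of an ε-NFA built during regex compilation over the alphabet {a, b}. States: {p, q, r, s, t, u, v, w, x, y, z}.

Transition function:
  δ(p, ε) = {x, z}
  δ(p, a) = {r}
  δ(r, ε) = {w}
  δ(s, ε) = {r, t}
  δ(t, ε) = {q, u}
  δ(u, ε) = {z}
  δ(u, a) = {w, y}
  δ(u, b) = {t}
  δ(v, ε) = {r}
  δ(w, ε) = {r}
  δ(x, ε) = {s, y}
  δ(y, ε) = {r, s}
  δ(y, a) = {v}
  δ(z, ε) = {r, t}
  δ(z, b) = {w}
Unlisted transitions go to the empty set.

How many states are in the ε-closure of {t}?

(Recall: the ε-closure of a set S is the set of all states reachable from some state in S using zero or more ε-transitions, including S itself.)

Start with {t}.
From t via ε: add q, u.
From u via ε: add z.
From z via ε: add r.
From r via ε: add w.
ε-closure = {q, r, t, u, w, z}, which has 6 states.

6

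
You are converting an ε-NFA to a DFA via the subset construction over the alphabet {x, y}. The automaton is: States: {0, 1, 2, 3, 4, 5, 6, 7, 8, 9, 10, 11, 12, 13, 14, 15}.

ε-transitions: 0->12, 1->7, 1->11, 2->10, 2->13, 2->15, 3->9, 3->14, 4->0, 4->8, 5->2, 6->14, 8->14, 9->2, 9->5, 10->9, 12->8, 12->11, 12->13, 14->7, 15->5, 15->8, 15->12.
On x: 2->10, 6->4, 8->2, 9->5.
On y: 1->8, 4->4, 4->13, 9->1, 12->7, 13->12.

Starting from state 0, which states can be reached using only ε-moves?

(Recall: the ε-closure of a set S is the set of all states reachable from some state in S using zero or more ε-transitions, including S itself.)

{0, 7, 8, 11, 12, 13, 14}

Start with {0}.
From 0 via ε: add 12.
From 12 via ε: add 8, 11, 13.
From 8 via ε: add 14.
From 14 via ε: add 7.
No new states can be added; the closed set is {0, 7, 8, 11, 12, 13, 14}.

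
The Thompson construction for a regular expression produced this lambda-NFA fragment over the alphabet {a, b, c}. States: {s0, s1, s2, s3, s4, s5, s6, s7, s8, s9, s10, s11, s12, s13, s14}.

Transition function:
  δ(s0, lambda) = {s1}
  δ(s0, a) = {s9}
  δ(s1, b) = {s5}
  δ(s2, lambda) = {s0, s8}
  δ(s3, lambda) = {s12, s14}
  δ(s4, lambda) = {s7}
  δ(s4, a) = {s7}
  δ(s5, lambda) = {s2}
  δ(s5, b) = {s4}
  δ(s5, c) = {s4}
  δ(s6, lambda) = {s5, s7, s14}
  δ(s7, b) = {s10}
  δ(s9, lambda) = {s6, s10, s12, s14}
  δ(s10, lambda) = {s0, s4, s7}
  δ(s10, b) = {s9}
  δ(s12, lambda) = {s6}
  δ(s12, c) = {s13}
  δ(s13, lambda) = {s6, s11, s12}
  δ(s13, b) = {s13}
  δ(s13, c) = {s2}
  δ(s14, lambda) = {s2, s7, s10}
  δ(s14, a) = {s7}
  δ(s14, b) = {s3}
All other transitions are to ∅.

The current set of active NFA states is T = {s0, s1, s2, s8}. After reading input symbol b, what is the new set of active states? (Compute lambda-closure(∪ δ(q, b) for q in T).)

{s0, s1, s2, s5, s8}

s1 on b → {s5}.
No b-transition from s0, s2, s8.
Union after reading b: {s5}.
Now take the lambda-closure:
From s5 via lambda: add s2.
From s2 via lambda: add s0, s8.
From s0 via lambda: add s1.
No new states can be added; the closed set is {s0, s1, s2, s5, s8}.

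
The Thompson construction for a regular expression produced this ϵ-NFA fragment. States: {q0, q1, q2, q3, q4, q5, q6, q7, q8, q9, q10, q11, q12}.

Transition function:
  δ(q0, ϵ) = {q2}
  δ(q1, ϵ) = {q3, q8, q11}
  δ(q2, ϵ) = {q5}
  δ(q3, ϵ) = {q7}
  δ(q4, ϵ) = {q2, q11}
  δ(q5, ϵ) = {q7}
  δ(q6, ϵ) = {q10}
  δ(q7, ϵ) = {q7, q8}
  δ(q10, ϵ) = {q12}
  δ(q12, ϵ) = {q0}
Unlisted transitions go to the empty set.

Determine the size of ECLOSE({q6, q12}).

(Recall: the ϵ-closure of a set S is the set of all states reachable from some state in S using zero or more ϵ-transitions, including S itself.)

8

Start with {q6, q12}.
From q6 via ϵ: add q10.
From q12 via ϵ: add q0.
From q0 via ϵ: add q2.
From q2 via ϵ: add q5.
From q5 via ϵ: add q7.
From q7 via ϵ: add q8.
ϵ-closure = {q0, q2, q5, q6, q7, q8, q10, q12}, which has 8 states.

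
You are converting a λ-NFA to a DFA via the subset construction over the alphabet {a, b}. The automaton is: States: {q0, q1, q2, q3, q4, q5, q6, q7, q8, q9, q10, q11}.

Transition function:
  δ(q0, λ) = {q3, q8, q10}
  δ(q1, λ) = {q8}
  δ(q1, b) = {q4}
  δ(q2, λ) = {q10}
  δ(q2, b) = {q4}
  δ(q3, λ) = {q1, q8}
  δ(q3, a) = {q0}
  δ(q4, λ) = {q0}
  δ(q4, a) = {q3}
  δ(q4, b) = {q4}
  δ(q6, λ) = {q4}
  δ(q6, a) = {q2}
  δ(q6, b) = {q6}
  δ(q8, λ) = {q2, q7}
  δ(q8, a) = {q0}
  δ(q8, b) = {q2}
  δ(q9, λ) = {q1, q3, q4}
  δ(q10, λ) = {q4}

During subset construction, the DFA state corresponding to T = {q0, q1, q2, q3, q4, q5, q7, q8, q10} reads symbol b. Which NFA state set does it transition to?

{q0, q1, q2, q3, q4, q7, q8, q10}

q1 on b → {q4}.
q2 on b → {q4}.
q4 on b → {q4}.
q8 on b → {q2}.
No b-transition from q0, q3, q5, q7, q10.
Union after reading b: {q2, q4}.
Now take the λ-closure:
From q2 via λ: add q10.
From q4 via λ: add q0.
From q0 via λ: add q3, q8.
From q3 via λ: add q1.
From q8 via λ: add q7.
No new states can be added; the closed set is {q0, q1, q2, q3, q4, q7, q8, q10}.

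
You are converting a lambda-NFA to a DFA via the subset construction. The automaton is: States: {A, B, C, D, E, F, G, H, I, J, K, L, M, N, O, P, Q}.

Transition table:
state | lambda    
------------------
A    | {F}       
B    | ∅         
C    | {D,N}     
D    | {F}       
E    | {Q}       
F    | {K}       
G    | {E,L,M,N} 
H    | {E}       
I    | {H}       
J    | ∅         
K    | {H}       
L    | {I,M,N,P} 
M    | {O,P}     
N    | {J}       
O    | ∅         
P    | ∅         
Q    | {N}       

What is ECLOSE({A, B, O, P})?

Start with {A, B, O, P}.
From A via lambda: add F.
From F via lambda: add K.
From K via lambda: add H.
From H via lambda: add E.
From E via lambda: add Q.
From Q via lambda: add N.
From N via lambda: add J.
No new states can be added; the closed set is {A, B, E, F, H, J, K, N, O, P, Q}.

{A, B, E, F, H, J, K, N, O, P, Q}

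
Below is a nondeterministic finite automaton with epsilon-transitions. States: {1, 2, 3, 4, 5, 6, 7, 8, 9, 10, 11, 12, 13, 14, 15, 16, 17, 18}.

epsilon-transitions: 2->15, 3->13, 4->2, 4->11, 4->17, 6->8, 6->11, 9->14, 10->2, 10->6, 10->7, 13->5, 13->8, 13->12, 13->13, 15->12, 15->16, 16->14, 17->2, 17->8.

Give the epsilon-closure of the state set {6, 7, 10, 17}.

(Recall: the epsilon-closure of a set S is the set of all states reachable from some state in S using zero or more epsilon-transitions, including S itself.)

{2, 6, 7, 8, 10, 11, 12, 14, 15, 16, 17}

Start with {6, 7, 10, 17}.
From 6 via epsilon: add 8, 11.
From 10 via epsilon: add 2.
From 2 via epsilon: add 15.
From 15 via epsilon: add 12, 16.
From 16 via epsilon: add 14.
No new states can be added; the closed set is {2, 6, 7, 8, 10, 11, 12, 14, 15, 16, 17}.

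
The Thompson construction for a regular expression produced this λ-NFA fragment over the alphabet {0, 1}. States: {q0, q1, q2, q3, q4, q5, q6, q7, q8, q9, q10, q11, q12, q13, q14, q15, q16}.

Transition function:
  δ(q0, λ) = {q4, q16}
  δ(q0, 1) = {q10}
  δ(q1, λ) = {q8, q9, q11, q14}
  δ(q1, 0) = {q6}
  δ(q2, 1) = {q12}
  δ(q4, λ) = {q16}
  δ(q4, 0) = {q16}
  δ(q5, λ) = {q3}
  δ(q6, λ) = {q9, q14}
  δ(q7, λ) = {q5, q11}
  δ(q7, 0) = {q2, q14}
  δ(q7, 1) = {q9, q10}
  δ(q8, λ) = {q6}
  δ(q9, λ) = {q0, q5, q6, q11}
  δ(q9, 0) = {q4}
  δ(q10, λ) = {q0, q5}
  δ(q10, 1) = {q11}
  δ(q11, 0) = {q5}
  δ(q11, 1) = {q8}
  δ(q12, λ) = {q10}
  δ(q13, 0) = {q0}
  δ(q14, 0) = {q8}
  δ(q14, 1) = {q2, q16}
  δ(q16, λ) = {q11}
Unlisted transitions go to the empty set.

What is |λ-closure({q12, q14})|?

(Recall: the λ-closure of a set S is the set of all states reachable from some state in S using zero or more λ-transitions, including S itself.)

Start with {q12, q14}.
From q12 via λ: add q10.
From q10 via λ: add q0, q5.
From q0 via λ: add q4, q16.
From q5 via λ: add q3.
From q16 via λ: add q11.
λ-closure = {q0, q3, q4, q5, q10, q11, q12, q14, q16}, which has 9 states.

9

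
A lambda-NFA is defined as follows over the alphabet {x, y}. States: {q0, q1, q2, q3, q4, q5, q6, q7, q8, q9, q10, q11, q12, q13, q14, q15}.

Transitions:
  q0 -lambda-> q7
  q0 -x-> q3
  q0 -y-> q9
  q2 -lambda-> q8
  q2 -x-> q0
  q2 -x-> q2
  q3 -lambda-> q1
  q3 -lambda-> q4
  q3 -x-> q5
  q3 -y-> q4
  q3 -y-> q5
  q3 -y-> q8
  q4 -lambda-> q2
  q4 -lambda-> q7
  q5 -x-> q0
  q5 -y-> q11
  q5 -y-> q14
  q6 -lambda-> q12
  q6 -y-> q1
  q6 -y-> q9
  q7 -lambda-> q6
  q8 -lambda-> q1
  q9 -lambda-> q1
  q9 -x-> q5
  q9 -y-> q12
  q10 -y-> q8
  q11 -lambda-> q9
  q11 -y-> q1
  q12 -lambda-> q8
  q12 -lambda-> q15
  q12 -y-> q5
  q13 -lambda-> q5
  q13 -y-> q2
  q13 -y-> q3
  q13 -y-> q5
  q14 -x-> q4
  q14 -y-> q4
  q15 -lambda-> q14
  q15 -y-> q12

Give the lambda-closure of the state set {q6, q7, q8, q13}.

{q1, q5, q6, q7, q8, q12, q13, q14, q15}

Start with {q6, q7, q8, q13}.
From q6 via lambda: add q12.
From q8 via lambda: add q1.
From q13 via lambda: add q5.
From q12 via lambda: add q15.
From q15 via lambda: add q14.
No new states can be added; the closed set is {q1, q5, q6, q7, q8, q12, q13, q14, q15}.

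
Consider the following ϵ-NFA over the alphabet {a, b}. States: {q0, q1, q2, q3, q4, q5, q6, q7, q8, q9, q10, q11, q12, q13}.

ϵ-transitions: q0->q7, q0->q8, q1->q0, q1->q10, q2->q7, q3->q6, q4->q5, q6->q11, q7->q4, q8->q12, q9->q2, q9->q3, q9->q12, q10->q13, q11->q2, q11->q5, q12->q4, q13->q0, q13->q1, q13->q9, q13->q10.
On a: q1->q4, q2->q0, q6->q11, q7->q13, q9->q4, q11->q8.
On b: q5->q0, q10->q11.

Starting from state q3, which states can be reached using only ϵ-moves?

{q2, q3, q4, q5, q6, q7, q11}

Start with {q3}.
From q3 via ϵ: add q6.
From q6 via ϵ: add q11.
From q11 via ϵ: add q2, q5.
From q2 via ϵ: add q7.
From q7 via ϵ: add q4.
No new states can be added; the closed set is {q2, q3, q4, q5, q6, q7, q11}.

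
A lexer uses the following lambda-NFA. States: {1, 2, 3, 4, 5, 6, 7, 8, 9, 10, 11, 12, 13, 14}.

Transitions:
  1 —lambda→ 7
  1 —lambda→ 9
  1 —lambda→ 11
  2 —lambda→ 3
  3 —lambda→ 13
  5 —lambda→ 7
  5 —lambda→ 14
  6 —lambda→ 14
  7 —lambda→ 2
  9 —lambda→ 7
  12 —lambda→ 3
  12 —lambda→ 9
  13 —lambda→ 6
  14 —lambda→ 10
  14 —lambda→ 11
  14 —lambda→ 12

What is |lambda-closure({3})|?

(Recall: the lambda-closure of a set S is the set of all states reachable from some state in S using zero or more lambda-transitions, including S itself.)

10

Start with {3}.
From 3 via lambda: add 13.
From 13 via lambda: add 6.
From 6 via lambda: add 14.
From 14 via lambda: add 10, 11, 12.
From 12 via lambda: add 9.
From 9 via lambda: add 7.
From 7 via lambda: add 2.
lambda-closure = {2, 3, 6, 7, 9, 10, 11, 12, 13, 14}, which has 10 states.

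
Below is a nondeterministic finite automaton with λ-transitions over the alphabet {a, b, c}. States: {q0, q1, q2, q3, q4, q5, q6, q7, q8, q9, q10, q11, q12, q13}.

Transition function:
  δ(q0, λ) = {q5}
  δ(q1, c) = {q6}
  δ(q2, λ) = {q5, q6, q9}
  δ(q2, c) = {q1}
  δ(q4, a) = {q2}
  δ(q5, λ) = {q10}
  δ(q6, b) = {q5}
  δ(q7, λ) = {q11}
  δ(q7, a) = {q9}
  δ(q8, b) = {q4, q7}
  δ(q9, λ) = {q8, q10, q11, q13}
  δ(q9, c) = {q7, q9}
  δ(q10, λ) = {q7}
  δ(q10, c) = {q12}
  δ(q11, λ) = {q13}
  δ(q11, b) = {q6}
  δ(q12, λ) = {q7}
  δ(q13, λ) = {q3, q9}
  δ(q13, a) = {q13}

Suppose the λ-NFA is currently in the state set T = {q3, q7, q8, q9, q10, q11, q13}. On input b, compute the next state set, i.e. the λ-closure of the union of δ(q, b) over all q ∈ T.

q8 on b → {q4, q7}.
q11 on b → {q6}.
No b-transition from q3, q7, q9, q10, q13.
Union after reading b: {q4, q6, q7}.
Now take the λ-closure:
From q7 via λ: add q11.
From q11 via λ: add q13.
From q13 via λ: add q3, q9.
From q9 via λ: add q8, q10.
No new states can be added; the closed set is {q3, q4, q6, q7, q8, q9, q10, q11, q13}.

{q3, q4, q6, q7, q8, q9, q10, q11, q13}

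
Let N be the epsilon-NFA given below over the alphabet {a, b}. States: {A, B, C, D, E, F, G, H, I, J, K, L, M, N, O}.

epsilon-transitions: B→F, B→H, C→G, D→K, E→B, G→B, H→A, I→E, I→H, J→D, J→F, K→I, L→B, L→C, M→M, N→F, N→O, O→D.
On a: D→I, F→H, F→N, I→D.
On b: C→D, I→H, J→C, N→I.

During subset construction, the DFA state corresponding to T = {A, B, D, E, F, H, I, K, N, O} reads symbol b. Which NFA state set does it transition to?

{A, B, E, F, H, I}

I on b → {H}.
N on b → {I}.
No b-transition from A, B, D, E, F, H, K, O.
Union after reading b: {H, I}.
Now take the epsilon-closure:
From H via epsilon: add A.
From I via epsilon: add E.
From E via epsilon: add B.
From B via epsilon: add F.
No new states can be added; the closed set is {A, B, E, F, H, I}.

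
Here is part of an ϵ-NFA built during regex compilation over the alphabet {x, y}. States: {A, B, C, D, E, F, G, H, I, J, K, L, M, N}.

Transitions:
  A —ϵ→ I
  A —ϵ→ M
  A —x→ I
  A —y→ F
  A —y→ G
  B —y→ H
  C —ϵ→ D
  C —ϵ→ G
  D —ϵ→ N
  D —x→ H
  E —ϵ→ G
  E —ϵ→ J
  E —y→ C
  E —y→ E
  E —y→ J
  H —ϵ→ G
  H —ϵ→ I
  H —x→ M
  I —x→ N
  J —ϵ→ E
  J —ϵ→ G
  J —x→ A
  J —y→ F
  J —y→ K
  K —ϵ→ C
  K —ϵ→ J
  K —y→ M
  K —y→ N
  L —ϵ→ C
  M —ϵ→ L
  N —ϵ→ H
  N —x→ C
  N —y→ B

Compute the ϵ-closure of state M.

Start with {M}.
From M via ϵ: add L.
From L via ϵ: add C.
From C via ϵ: add D, G.
From D via ϵ: add N.
From N via ϵ: add H.
From H via ϵ: add I.
No new states can be added; the closed set is {C, D, G, H, I, L, M, N}.

{C, D, G, H, I, L, M, N}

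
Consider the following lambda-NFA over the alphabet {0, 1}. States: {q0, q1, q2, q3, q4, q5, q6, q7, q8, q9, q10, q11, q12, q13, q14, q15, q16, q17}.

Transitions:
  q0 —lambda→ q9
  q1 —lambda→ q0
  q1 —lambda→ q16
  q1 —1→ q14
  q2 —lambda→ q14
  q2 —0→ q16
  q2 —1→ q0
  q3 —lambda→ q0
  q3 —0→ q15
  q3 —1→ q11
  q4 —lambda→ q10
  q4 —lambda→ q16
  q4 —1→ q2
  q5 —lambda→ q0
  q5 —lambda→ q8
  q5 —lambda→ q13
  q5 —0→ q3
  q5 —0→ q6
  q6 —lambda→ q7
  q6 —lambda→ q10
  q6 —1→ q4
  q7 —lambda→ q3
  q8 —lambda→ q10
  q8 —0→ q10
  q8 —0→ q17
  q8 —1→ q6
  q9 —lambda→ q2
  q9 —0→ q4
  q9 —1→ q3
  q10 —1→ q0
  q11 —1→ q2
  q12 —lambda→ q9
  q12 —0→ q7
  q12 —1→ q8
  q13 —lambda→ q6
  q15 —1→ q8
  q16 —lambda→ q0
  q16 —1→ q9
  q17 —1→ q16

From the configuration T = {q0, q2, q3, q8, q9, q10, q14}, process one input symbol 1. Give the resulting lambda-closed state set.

{q0, q2, q3, q6, q7, q9, q10, q11, q14}

q2 on 1 → {q0}.
q3 on 1 → {q11}.
q8 on 1 → {q6}.
q9 on 1 → {q3}.
q10 on 1 → {q0}.
No 1-transition from q0, q14.
Union after reading 1: {q0, q3, q6, q11}.
Now take the lambda-closure:
From q0 via lambda: add q9.
From q6 via lambda: add q7, q10.
From q9 via lambda: add q2.
From q2 via lambda: add q14.
No new states can be added; the closed set is {q0, q2, q3, q6, q7, q9, q10, q11, q14}.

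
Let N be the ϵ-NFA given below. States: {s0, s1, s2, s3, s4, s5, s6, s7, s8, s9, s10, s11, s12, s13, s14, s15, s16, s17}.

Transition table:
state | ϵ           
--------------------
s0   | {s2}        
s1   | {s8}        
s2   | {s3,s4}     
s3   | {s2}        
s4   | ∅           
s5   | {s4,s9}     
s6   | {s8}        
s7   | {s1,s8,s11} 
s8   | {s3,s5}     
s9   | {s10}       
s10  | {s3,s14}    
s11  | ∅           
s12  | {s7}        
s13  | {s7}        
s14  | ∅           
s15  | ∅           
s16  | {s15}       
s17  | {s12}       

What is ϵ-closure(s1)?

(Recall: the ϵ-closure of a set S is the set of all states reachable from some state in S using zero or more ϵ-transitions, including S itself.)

Start with {s1}.
From s1 via ϵ: add s8.
From s8 via ϵ: add s3, s5.
From s3 via ϵ: add s2.
From s5 via ϵ: add s4, s9.
From s9 via ϵ: add s10.
From s10 via ϵ: add s14.
No new states can be added; the closed set is {s1, s2, s3, s4, s5, s8, s9, s10, s14}.

{s1, s2, s3, s4, s5, s8, s9, s10, s14}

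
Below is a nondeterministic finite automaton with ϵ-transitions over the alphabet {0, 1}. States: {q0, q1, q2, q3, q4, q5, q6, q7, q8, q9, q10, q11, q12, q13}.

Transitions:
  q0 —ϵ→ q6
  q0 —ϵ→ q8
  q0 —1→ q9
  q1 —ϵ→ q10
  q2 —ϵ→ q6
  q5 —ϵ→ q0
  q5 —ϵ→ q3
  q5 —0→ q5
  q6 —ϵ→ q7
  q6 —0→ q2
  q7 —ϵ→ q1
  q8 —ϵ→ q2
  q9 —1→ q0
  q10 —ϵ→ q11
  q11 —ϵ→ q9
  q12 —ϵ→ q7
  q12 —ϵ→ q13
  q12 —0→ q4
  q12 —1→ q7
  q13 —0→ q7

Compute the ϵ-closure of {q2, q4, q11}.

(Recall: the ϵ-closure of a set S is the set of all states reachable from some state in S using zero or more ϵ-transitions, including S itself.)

Start with {q2, q4, q11}.
From q2 via ϵ: add q6.
From q11 via ϵ: add q9.
From q6 via ϵ: add q7.
From q7 via ϵ: add q1.
From q1 via ϵ: add q10.
No new states can be added; the closed set is {q1, q2, q4, q6, q7, q9, q10, q11}.

{q1, q2, q4, q6, q7, q9, q10, q11}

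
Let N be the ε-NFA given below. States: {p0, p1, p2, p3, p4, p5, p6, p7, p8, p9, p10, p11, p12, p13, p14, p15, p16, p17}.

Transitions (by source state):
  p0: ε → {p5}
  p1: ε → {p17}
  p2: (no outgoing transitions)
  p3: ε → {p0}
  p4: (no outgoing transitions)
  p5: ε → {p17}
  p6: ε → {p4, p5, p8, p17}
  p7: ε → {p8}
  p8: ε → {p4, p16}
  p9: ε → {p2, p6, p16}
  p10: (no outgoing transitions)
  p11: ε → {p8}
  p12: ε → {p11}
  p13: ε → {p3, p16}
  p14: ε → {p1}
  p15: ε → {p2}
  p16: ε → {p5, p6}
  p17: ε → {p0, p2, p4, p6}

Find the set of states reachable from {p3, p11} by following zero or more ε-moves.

{p0, p2, p3, p4, p5, p6, p8, p11, p16, p17}

Start with {p3, p11}.
From p3 via ε: add p0.
From p11 via ε: add p8.
From p0 via ε: add p5.
From p8 via ε: add p4, p16.
From p5 via ε: add p17.
From p16 via ε: add p6.
From p17 via ε: add p2.
No new states can be added; the closed set is {p0, p2, p3, p4, p5, p6, p8, p11, p16, p17}.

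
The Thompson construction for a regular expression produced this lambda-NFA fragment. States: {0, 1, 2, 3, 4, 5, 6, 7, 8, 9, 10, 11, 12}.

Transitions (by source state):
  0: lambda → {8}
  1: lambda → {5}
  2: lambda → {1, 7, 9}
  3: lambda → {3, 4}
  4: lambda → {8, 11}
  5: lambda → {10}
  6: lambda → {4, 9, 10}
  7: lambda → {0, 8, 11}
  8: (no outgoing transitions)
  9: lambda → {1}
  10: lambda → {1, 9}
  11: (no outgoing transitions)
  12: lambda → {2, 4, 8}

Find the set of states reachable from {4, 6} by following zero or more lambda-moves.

Start with {4, 6}.
From 4 via lambda: add 8, 11.
From 6 via lambda: add 9, 10.
From 9 via lambda: add 1.
From 1 via lambda: add 5.
No new states can be added; the closed set is {1, 4, 5, 6, 8, 9, 10, 11}.

{1, 4, 5, 6, 8, 9, 10, 11}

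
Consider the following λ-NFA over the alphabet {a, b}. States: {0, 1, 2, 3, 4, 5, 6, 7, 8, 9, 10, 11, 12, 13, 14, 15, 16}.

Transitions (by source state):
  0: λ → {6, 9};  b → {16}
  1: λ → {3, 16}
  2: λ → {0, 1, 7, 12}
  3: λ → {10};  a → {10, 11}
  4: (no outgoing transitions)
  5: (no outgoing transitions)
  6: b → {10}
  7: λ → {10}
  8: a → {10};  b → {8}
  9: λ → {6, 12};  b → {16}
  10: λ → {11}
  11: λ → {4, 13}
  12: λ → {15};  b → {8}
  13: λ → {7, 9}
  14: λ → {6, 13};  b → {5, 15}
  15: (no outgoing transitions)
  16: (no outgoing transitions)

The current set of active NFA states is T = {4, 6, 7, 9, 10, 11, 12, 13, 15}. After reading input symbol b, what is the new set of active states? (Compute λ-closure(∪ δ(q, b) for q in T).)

{4, 6, 7, 8, 9, 10, 11, 12, 13, 15, 16}

6 on b → {10}.
9 on b → {16}.
12 on b → {8}.
No b-transition from 4, 7, 10, 11, 13, 15.
Union after reading b: {8, 10, 16}.
Now take the λ-closure:
From 10 via λ: add 11.
From 11 via λ: add 4, 13.
From 13 via λ: add 7, 9.
From 9 via λ: add 6, 12.
From 12 via λ: add 15.
No new states can be added; the closed set is {4, 6, 7, 8, 9, 10, 11, 12, 13, 15, 16}.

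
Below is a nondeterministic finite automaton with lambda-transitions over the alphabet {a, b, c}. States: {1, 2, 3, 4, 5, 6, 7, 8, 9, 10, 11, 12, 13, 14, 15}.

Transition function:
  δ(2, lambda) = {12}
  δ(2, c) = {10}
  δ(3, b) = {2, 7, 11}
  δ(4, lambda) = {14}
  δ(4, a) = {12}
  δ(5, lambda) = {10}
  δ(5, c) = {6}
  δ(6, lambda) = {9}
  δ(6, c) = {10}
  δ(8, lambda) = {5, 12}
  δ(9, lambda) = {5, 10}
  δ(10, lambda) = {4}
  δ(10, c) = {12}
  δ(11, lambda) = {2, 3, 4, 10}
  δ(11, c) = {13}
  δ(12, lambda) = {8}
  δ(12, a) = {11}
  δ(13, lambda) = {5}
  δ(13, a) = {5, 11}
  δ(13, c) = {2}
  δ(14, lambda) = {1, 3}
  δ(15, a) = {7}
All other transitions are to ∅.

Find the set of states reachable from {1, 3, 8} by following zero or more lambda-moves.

{1, 3, 4, 5, 8, 10, 12, 14}

Start with {1, 3, 8}.
From 8 via lambda: add 5, 12.
From 5 via lambda: add 10.
From 10 via lambda: add 4.
From 4 via lambda: add 14.
No new states can be added; the closed set is {1, 3, 4, 5, 8, 10, 12, 14}.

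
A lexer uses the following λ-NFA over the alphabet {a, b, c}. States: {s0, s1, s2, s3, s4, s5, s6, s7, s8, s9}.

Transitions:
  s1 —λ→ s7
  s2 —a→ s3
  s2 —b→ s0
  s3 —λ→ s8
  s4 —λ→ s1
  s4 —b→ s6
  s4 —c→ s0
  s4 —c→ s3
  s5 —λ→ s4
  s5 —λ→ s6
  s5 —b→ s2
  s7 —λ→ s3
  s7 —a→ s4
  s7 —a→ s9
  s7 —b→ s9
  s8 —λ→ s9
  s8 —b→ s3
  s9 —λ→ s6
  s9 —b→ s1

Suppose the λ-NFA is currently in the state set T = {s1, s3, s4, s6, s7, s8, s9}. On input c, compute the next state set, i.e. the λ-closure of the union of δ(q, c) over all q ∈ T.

{s0, s3, s6, s8, s9}

s4 on c → {s0, s3}.
No c-transition from s1, s3, s6, s7, s8, s9.
Union after reading c: {s0, s3}.
Now take the λ-closure:
From s3 via λ: add s8.
From s8 via λ: add s9.
From s9 via λ: add s6.
No new states can be added; the closed set is {s0, s3, s6, s8, s9}.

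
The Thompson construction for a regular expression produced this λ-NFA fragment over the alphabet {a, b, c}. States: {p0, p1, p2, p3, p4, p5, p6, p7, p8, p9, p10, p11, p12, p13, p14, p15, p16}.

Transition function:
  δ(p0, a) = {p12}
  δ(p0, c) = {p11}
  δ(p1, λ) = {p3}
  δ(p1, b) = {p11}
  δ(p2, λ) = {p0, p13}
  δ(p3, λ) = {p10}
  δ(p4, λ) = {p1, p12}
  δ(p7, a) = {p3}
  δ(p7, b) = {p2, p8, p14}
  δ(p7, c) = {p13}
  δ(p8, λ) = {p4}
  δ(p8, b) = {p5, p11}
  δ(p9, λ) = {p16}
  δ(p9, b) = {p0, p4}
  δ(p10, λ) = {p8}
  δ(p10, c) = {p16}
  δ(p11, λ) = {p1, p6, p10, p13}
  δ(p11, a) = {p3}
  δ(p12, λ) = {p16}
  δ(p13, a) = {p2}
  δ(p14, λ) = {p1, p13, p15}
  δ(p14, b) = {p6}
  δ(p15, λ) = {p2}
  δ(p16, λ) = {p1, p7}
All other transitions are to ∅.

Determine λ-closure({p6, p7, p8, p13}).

{p1, p3, p4, p6, p7, p8, p10, p12, p13, p16}

Start with {p6, p7, p8, p13}.
From p8 via λ: add p4.
From p4 via λ: add p1, p12.
From p1 via λ: add p3.
From p12 via λ: add p16.
From p3 via λ: add p10.
No new states can be added; the closed set is {p1, p3, p4, p6, p7, p8, p10, p12, p13, p16}.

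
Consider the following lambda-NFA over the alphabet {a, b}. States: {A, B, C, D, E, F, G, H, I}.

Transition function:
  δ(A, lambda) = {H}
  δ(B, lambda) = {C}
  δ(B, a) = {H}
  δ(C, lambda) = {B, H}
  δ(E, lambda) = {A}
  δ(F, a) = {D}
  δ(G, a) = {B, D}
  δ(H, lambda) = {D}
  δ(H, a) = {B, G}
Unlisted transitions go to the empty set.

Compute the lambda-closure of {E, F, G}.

Start with {E, F, G}.
From E via lambda: add A.
From A via lambda: add H.
From H via lambda: add D.
No new states can be added; the closed set is {A, D, E, F, G, H}.

{A, D, E, F, G, H}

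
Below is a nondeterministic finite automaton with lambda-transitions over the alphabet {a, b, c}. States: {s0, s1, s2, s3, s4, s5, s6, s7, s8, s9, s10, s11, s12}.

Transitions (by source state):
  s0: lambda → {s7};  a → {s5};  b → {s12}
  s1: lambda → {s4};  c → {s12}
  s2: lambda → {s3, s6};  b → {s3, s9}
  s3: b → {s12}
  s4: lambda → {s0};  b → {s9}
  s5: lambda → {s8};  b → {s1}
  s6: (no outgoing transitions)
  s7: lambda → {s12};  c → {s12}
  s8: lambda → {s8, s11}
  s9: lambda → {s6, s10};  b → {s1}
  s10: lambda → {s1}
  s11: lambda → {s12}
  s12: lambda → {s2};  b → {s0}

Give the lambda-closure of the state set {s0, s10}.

Start with {s0, s10}.
From s0 via lambda: add s7.
From s10 via lambda: add s1.
From s1 via lambda: add s4.
From s7 via lambda: add s12.
From s12 via lambda: add s2.
From s2 via lambda: add s3, s6.
No new states can be added; the closed set is {s0, s1, s2, s3, s4, s6, s7, s10, s12}.

{s0, s1, s2, s3, s4, s6, s7, s10, s12}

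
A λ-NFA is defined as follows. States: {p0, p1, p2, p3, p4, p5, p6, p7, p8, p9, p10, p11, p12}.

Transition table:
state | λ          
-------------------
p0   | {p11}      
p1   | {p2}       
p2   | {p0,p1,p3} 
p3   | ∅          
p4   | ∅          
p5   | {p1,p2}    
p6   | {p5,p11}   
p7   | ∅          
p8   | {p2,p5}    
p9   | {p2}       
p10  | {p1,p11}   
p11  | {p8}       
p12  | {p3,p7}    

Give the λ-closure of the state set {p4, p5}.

Start with {p4, p5}.
From p5 via λ: add p1, p2.
From p2 via λ: add p0, p3.
From p0 via λ: add p11.
From p11 via λ: add p8.
No new states can be added; the closed set is {p0, p1, p2, p3, p4, p5, p8, p11}.

{p0, p1, p2, p3, p4, p5, p8, p11}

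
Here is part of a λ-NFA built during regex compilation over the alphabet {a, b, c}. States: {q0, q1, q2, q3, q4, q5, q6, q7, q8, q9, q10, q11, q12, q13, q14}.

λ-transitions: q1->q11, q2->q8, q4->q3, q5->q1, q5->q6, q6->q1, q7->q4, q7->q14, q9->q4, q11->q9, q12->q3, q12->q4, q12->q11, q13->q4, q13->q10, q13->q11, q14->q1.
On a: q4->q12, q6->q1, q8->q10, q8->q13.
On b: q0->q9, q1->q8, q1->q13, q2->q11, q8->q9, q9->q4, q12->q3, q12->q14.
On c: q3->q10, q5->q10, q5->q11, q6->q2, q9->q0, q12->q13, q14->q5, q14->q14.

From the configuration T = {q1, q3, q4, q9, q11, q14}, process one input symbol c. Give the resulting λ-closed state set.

q3 on c → {q10}.
q9 on c → {q0}.
q14 on c → {q5, q14}.
No c-transition from q1, q4, q11.
Union after reading c: {q0, q5, q10, q14}.
Now take the λ-closure:
From q5 via λ: add q1, q6.
From q1 via λ: add q11.
From q11 via λ: add q9.
From q9 via λ: add q4.
From q4 via λ: add q3.
No new states can be added; the closed set is {q0, q1, q3, q4, q5, q6, q9, q10, q11, q14}.

{q0, q1, q3, q4, q5, q6, q9, q10, q11, q14}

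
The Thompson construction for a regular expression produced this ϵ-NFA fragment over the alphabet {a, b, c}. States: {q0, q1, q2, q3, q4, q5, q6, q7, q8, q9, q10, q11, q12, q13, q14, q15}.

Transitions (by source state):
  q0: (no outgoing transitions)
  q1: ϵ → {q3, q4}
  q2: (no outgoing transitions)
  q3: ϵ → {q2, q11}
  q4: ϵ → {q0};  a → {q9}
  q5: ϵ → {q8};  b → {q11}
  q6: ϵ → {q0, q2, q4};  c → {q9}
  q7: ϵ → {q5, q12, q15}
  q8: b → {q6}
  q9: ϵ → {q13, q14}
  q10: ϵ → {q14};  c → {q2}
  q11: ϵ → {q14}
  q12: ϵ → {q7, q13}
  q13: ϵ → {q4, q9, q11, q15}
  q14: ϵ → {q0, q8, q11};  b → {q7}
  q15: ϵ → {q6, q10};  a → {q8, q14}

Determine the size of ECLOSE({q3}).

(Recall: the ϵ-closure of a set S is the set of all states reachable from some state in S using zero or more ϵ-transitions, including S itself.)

6

Start with {q3}.
From q3 via ϵ: add q2, q11.
From q11 via ϵ: add q14.
From q14 via ϵ: add q0, q8.
ϵ-closure = {q0, q2, q3, q8, q11, q14}, which has 6 states.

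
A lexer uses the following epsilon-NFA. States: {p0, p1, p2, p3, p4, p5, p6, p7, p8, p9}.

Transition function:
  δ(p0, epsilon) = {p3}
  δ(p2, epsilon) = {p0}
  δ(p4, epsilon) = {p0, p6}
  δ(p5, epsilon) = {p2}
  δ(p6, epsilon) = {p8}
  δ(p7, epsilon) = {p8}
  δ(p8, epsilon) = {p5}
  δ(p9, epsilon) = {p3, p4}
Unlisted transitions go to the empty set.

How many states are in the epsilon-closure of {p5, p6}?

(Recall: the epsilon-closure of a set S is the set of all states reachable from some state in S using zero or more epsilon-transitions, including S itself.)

Start with {p5, p6}.
From p5 via epsilon: add p2.
From p6 via epsilon: add p8.
From p2 via epsilon: add p0.
From p0 via epsilon: add p3.
epsilon-closure = {p0, p2, p3, p5, p6, p8}, which has 6 states.

6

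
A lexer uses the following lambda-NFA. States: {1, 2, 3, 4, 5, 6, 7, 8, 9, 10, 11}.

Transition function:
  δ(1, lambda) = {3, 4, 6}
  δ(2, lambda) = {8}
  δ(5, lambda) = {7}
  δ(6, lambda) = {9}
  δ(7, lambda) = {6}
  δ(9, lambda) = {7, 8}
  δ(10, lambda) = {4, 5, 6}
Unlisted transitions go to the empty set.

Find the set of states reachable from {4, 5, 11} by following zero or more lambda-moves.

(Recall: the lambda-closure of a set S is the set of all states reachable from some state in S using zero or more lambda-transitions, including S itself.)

Start with {4, 5, 11}.
From 5 via lambda: add 7.
From 7 via lambda: add 6.
From 6 via lambda: add 9.
From 9 via lambda: add 8.
No new states can be added; the closed set is {4, 5, 6, 7, 8, 9, 11}.

{4, 5, 6, 7, 8, 9, 11}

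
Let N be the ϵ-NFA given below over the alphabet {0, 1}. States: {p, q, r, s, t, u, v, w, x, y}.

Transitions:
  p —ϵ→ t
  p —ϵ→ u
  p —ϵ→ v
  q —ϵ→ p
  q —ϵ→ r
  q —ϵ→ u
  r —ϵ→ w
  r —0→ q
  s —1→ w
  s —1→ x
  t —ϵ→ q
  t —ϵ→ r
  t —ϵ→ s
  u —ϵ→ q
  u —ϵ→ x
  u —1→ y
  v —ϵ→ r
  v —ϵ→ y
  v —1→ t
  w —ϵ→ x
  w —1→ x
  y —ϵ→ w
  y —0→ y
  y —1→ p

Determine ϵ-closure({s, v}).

Start with {s, v}.
From v via ϵ: add r, y.
From r via ϵ: add w.
From w via ϵ: add x.
No new states can be added; the closed set is {r, s, v, w, x, y}.

{r, s, v, w, x, y}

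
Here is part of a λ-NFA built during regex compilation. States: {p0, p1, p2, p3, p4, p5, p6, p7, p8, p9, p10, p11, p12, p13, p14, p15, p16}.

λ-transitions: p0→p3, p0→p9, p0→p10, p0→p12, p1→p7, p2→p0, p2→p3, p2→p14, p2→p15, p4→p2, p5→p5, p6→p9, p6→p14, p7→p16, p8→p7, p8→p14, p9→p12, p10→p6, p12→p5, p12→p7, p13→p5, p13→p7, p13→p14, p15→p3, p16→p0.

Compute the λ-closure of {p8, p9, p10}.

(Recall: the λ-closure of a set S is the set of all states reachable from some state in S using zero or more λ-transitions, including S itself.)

Start with {p8, p9, p10}.
From p8 via λ: add p7, p14.
From p9 via λ: add p12.
From p10 via λ: add p6.
From p7 via λ: add p16.
From p12 via λ: add p5.
From p16 via λ: add p0.
From p0 via λ: add p3.
No new states can be added; the closed set is {p0, p3, p5, p6, p7, p8, p9, p10, p12, p14, p16}.

{p0, p3, p5, p6, p7, p8, p9, p10, p12, p14, p16}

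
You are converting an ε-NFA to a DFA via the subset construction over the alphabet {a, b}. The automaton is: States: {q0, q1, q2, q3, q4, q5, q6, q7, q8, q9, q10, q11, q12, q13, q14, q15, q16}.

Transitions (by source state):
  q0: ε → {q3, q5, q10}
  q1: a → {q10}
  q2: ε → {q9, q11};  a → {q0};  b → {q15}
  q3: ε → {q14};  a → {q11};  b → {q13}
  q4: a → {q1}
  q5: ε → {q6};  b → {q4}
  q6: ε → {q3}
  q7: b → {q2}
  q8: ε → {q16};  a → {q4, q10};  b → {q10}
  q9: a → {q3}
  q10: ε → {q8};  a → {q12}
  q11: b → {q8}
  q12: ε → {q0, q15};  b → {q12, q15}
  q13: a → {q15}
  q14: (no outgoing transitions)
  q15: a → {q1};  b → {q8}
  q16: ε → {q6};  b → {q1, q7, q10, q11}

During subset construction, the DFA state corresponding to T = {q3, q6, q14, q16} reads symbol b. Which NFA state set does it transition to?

{q1, q3, q6, q7, q8, q10, q11, q13, q14, q16}

q3 on b → {q13}.
q16 on b → {q1, q7, q10, q11}.
No b-transition from q6, q14.
Union after reading b: {q1, q7, q10, q11, q13}.
Now take the ε-closure:
From q10 via ε: add q8.
From q8 via ε: add q16.
From q16 via ε: add q6.
From q6 via ε: add q3.
From q3 via ε: add q14.
No new states can be added; the closed set is {q1, q3, q6, q7, q8, q10, q11, q13, q14, q16}.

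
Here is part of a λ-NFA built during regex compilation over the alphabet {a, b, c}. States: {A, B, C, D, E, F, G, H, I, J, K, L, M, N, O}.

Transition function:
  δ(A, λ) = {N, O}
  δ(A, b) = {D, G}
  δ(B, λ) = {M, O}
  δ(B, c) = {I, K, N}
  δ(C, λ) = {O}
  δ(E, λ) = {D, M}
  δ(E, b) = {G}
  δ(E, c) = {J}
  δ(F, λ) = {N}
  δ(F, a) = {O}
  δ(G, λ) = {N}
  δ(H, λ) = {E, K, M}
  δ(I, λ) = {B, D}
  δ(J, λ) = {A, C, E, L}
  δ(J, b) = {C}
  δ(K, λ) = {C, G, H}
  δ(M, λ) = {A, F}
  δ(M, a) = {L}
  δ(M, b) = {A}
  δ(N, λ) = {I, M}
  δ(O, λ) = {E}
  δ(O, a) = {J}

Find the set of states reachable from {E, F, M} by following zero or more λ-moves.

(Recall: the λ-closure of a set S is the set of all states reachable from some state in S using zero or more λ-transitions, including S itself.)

Start with {E, F, M}.
From E via λ: add D.
From F via λ: add N.
From M via λ: add A.
From A via λ: add O.
From N via λ: add I.
From I via λ: add B.
No new states can be added; the closed set is {A, B, D, E, F, I, M, N, O}.

{A, B, D, E, F, I, M, N, O}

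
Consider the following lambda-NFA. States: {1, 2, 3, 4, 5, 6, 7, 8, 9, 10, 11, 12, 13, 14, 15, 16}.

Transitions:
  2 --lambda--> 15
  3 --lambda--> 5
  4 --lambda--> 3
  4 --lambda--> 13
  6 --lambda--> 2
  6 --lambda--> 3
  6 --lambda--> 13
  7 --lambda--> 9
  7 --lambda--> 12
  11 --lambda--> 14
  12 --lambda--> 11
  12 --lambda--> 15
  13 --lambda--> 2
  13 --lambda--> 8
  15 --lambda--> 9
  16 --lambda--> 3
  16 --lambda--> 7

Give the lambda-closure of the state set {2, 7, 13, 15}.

Start with {2, 7, 13, 15}.
From 7 via lambda: add 9, 12.
From 13 via lambda: add 8.
From 12 via lambda: add 11.
From 11 via lambda: add 14.
No new states can be added; the closed set is {2, 7, 8, 9, 11, 12, 13, 14, 15}.

{2, 7, 8, 9, 11, 12, 13, 14, 15}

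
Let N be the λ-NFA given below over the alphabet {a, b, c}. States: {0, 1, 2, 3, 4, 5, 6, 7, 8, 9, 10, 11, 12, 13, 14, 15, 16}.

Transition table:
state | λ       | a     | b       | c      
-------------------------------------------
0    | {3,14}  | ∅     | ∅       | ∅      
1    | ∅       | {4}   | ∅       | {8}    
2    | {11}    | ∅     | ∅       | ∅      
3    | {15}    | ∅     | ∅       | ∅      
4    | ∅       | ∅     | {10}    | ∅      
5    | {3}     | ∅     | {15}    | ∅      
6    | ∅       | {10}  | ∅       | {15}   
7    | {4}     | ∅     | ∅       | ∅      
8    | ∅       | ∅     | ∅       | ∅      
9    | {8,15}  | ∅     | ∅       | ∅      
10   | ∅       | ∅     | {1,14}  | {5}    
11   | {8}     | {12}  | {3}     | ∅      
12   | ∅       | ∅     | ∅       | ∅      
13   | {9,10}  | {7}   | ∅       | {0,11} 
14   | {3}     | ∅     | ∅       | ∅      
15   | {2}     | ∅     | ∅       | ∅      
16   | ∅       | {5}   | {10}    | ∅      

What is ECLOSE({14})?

{2, 3, 8, 11, 14, 15}

Start with {14}.
From 14 via λ: add 3.
From 3 via λ: add 15.
From 15 via λ: add 2.
From 2 via λ: add 11.
From 11 via λ: add 8.
No new states can be added; the closed set is {2, 3, 8, 11, 14, 15}.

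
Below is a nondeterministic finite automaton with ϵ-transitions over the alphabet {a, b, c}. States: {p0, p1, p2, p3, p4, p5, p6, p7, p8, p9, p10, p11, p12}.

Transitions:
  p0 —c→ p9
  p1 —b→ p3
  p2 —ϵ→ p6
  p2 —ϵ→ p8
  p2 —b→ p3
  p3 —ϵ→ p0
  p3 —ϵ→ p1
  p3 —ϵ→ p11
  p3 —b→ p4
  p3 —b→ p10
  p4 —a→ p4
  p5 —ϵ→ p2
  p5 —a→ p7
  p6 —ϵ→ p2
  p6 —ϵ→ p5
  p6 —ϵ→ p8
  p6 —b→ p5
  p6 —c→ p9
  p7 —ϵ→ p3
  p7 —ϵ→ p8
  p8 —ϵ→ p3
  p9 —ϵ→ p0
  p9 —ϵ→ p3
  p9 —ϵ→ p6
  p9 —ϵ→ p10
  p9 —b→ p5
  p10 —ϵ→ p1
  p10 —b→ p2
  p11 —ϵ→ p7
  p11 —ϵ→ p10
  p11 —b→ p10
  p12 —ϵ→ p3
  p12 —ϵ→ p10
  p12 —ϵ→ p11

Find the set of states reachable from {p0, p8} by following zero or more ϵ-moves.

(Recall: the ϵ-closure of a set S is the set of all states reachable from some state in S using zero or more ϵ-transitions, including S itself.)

Start with {p0, p8}.
From p8 via ϵ: add p3.
From p3 via ϵ: add p1, p11.
From p11 via ϵ: add p7, p10.
No new states can be added; the closed set is {p0, p1, p3, p7, p8, p10, p11}.

{p0, p1, p3, p7, p8, p10, p11}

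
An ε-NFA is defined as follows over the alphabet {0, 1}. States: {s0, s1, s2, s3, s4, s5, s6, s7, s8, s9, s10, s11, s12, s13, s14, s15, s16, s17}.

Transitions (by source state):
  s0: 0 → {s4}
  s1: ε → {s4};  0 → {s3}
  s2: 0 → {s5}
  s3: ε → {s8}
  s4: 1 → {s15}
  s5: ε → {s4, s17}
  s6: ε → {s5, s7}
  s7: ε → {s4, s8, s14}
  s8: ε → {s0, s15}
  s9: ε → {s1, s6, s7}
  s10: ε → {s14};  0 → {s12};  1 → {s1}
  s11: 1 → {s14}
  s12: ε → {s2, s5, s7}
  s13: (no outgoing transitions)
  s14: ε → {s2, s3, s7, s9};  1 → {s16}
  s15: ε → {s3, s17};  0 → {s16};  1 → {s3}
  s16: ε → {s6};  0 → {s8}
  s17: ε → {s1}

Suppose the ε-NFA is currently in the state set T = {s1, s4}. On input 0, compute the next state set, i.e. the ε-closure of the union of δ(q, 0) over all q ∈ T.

{s0, s1, s3, s4, s8, s15, s17}

s1 on 0 → {s3}.
No 0-transition from s4.
Union after reading 0: {s3}.
Now take the ε-closure:
From s3 via ε: add s8.
From s8 via ε: add s0, s15.
From s15 via ε: add s17.
From s17 via ε: add s1.
From s1 via ε: add s4.
No new states can be added; the closed set is {s0, s1, s3, s4, s8, s15, s17}.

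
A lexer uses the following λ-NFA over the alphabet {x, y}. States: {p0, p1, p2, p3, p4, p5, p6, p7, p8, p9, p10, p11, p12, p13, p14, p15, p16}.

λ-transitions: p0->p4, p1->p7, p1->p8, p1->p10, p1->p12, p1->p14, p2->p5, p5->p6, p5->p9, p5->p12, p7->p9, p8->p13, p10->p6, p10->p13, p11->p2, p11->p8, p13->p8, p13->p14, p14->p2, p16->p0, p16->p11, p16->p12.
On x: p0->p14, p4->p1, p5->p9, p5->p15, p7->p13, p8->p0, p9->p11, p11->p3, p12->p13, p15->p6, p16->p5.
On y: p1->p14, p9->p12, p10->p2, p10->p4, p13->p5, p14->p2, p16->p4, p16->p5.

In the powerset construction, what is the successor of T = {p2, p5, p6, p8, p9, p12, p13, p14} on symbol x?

{p0, p2, p4, p5, p6, p8, p9, p11, p12, p13, p14, p15}

p5 on x → {p9, p15}.
p8 on x → {p0}.
p9 on x → {p11}.
p12 on x → {p13}.
No x-transition from p2, p6, p13, p14.
Union after reading x: {p0, p9, p11, p13, p15}.
Now take the λ-closure:
From p0 via λ: add p4.
From p11 via λ: add p2, p8.
From p13 via λ: add p14.
From p2 via λ: add p5.
From p5 via λ: add p6, p12.
No new states can be added; the closed set is {p0, p2, p4, p5, p6, p8, p9, p11, p12, p13, p14, p15}.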